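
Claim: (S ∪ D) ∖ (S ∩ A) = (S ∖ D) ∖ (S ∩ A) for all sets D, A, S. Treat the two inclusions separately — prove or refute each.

Only the reverse inclusion holds.

(⊆) This inclusion fails. Take D = {1}, A = ∅, S = ∅; then 1 ∈ (S ∪ D) ∖ (S ∩ A) but 1 ∉ (S ∖ D) ∖ (S ∩ A).

(⊇) Let x ∈ (S ∖ D) ∖ (S ∩ A). Then x ∈ S and x ∉ D, A, from which x ∈ (S ∪ D) ∖ (S ∩ A).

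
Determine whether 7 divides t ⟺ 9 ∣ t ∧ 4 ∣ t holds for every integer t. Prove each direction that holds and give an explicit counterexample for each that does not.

(→) This fails: take t = 7. Certainly 7 ∣ 7, but 9 ∤ 7.

(←) This fails: take t = 36. Both 9 ∣ 36 and 4 ∣ 36, yet 36 is not a multiple of 7 (since 36 = 5·7 + 1), so 7 ∤ 36.

Neither implication holds.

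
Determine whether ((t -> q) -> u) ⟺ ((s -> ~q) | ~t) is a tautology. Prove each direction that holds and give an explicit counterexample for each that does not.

Both directions fail.

(⇒) This fails. Under u = T, q = T, s = T, t = T, the left side is true but the right side is false.

(⇐) This fails. Under u = F, q = F, s = F, t = F, the left side is false but the right side is true.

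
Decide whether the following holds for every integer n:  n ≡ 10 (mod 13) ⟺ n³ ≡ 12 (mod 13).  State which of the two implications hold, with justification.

The forward direction holds; the converse fails.

(⇒) Suppose n ≡ 10 (mod 13). Write n = 13j + 10. Then (13j + 10)³ = 2197j³ + 5070j² + 3900j + 1000 = 13(169j³ + 390j² + 300j + 76) + 12, so n³ ≡ 12 (mod 13).

(⇐) This fails: take n = 4. Then 4³ = 64 ≡ 12 (mod 13), yet 4 ≡ 4 (mod 13), not 10.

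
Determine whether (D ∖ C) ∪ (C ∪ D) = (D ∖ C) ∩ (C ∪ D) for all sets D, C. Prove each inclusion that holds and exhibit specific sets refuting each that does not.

Only the reverse inclusion holds.

Forward inclusion. This inclusion fails. Take D = ∅, C = {1}; then 1 ∈ (D ∖ C) ∪ (C ∪ D) but 1 ∉ (D ∖ C) ∩ (C ∪ D).

Reverse inclusion. Let x ∈ (D ∖ C) ∩ (C ∪ D). Then x ∈ D and x ∉ C, from which x ∈ (D ∖ C) ∪ (C ∪ D).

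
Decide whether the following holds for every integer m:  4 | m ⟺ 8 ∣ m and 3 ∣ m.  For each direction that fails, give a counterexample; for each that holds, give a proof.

Only the reverse direction holds.

(⟸) Suppose 8 ∣ m and 3 ∣ m. Any common multiple of 8 and 3 is a multiple of their lcm; here gcd(8, 3) = 1, so lcm(8, 3) = 8·3 = 24, so 24 ∣ m. Since 4 ∣ 24, it follows that 4 ∣ m.

(⟹) This fails: take m = 4. Certainly 4 ∣ 4, but 8 ∤ 4.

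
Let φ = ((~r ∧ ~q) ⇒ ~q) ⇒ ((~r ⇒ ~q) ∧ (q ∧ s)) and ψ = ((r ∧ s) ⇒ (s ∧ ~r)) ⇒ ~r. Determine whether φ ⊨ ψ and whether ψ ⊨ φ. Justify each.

(⇒) holds; (⇐) fails.

[⇒] Assume the antecedent. If r is true, the antecedent forces (r = T, q = T, s = T), and ((r ∧ s) ⇒ (s ∧ ~r)) ⇒ ~r holds there. If r is false, the antecedent cannot hold. Either way ((r ∧ s) ⇒ (s ∧ ~r)) ⇒ ~r holds.

[⇐] This fails. Under r = F, q = F, s = F, the left side is false but the right side is true.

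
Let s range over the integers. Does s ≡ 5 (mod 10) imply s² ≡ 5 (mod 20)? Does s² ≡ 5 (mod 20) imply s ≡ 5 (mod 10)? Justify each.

Equivalent; both directions hold.

(→) Suppose s ≡ 5 (mod 10). Working modulo 20, s ∈ {5, 15}; for each such r, r² ≡ 5 (mod 20).

(←) Conversely, the residues r modulo 20 with r² ≡ 5 (mod 20) are exactly {5, 15}, and each is ≡ 5 (mod 10).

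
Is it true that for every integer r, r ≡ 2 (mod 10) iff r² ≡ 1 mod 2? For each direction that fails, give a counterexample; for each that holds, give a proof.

(→) This fails: take r = 2. Then 2 ≡ 2 (mod 10), but 2² = 4 ≡ 0 (mod 2), not 1.

(←) This fails: take r = 1. Then 1² = 1 ≡ 1 (mod 2), yet 1 ≡ 1 (mod 10), not 2.

Neither direction holds.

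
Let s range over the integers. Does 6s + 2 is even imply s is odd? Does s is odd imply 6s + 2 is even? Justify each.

Not equivalent: only (⇐) holds.

(⇒) This fails: take s = 6. Then 6s + 2 = 38, which is even, yet s = 6 is even, not odd.

(⇐) Suppose s is odd. Since 6 is even, 6s is even for every s, so 6s + 2 has the same parity as 2, which is even. Hence 6s + 2 is even.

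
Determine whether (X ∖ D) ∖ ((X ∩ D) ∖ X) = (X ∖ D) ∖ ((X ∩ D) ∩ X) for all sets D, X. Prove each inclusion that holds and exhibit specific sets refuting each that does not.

Both inclusions hold; the sets are equal.

(⟹) Let x ∈ (X ∖ D) ∖ ((X ∩ D) ∖ X). Then x ∈ X and x ∉ D, from which x ∈ (X ∖ D) ∖ ((X ∩ D) ∩ X).

(⟸) Let x ∈ (X ∖ D) ∖ ((X ∩ D) ∩ X). Then x ∈ X and x ∉ D, from which x ∈ (X ∖ D) ∖ ((X ∩ D) ∖ X).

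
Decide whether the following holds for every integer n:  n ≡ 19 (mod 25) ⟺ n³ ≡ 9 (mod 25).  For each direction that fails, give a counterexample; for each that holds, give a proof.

Both directions hold.

[⇒] Suppose n ≡ 19 (mod 25). Write n = 25j + 19. Then (25j + 19)³ = 15625j³ + 35625j² + 27075j + 6859 = 25(625j³ + 1425j² + 1083j + 274) + 9, so n³ ≡ 9 (mod 25).

[⇐] Conversely, suppose n³ ≡ 9 (mod 25). The only residue r in {0, …, 24} with r³ ≡ 9 (mod 25) is r = 19, so n ≡ 19 (mod 25).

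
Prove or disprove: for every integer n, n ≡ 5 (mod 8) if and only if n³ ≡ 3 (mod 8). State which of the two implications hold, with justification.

[⇒] This fails: take n = 5. Then 5 ≡ 5 (mod 8), but 5³ = 125 ≡ 5 (mod 8), not 3.

[⇐] This fails: take n = 3. Then 3³ = 27 ≡ 3 (mod 8), yet 3 ≡ 3 (mod 8), not 5.

Both directions fail.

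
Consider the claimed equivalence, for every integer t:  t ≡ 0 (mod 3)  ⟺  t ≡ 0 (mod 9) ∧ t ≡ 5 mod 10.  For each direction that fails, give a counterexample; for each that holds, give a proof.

(⟹) This fails: t = 0 gives 0 ≡ 0 (mod 3) but 0 ≡ 0 (mod 10), so the conjunction on the right does not hold.

(⟸) Conversely, if t ≡ 0 (mod 9) and t ≡ 5 (mod 10), then by the Chinese remainder theorem t ≡ 45 (mod 90). Since 45 ≡ 0 (mod 3) and 3 ∣ 90, we get t ≡ 0 (mod 3).

Only the reverse direction holds.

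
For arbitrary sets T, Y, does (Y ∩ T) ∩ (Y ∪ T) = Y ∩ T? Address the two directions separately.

The two sets are equal.

(⟸) Let x ∈ Y ∩ T. Then x ∈ T ∩ Y, from which x ∈ (Y ∩ T) ∩ (Y ∪ T).

(⟹) Let x ∈ (Y ∩ T) ∩ (Y ∪ T). Then x ∈ T ∩ Y, from which x ∈ Y ∩ T.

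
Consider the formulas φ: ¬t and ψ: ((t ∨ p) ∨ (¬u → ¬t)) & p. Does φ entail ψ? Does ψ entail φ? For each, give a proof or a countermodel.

Neither direction holds.

(⇒) This fails. Under u = F, t = F, p = F, the left side is true but the right side is false.

(⇐) This fails. Under u = F, t = T, p = T, the left side is false but the right side is true.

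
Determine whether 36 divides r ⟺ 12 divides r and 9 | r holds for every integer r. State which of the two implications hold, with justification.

Both directions hold.

Forward direction. If 36 ∣ r, write r = 36q. Since 36 = 3·12, r = 12·(3q), so 12 ∣ r; and since 36 = 4·9, r = 9·(4q), so 9 ∣ r.

Converse. Suppose 12 ∣ r and 9 ∣ r. Any common multiple of 12 and 9 is a multiple of their lcm; here lcm(12, 9) = 12·9/gcd(12, 9) = 108/3 = 36, so 36 ∣ r.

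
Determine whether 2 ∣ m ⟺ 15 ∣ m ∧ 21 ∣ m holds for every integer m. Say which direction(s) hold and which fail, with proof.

(⇒) fails and (⇐) fails.

(⇒) This fails: take m = 2. Certainly 2 ∣ 2, but 15 ∤ 2.

(⇐) This fails: take m = 105. Both 15 ∣ 105 and 21 ∣ 105, yet 105 is not a multiple of 2 (since 105 = 52·2 + 1), so 2 ∤ 105.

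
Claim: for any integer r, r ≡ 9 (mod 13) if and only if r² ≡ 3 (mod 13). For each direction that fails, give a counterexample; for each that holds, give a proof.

[⇐] This fails: take r = 4. Then 4² = 16 ≡ 3 (mod 13), yet 4 ≡ 4 (mod 13), not 9.

[⇒] Suppose r ≡ 9 (mod 13). Write r = 13j + 9. Then (13j + 9)² = 169j² + 234j + 81 = 13(13j² + 18j + 6) + 3, so r² ≡ 3 (mod 13).

Not equivalent: only (⇒) holds.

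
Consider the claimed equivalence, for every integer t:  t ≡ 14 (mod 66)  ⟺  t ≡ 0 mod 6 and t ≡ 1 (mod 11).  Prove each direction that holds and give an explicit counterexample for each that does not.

(→) This fails: t = 14 gives 14 ≡ 14 (mod 66) but 14 ≡ 2 (mod 6), so the conjunction on the right does not hold.

(←) This fails: t = 12 satisfies both congruences on the right (12 ≡ 0 mod 6 and 12 ≡ 1 mod 11) yet 12 ≡ 12 (mod 66), not 14.

(⇒) fails and (⇐) fails.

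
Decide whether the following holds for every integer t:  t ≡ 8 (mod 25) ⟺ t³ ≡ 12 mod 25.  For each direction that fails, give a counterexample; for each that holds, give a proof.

(⇒) Suppose t ≡ 8 (mod 25). Write t = 25j + 8. Then (25j + 8)³ = 15625j³ + 15000j² + 4800j + 512 = 25(625j³ + 600j² + 192j + 20) + 12, so t³ ≡ 12 (mod 25).

(⇐) Conversely, suppose t³ ≡ 12 (mod 25). The only residue r in {0, …, 24} with r³ ≡ 12 (mod 25) is r = 8, so t ≡ 8 (mod 25).

The biconditional holds.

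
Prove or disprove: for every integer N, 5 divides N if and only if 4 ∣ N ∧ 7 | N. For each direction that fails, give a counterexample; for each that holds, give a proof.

Both directions fail.

[⇒] This fails: take N = 5. Certainly 5 ∣ 5, but 4 ∤ 5.

[⇐] This fails: take N = 28. Both 4 ∣ 28 and 7 ∣ 28, yet 28 is not a multiple of 5 (since 28 = 5·5 + 3), so 5 ∤ 28.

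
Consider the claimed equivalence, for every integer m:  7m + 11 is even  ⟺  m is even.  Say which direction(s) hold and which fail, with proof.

(⇒) fails and (⇐) fails.

(→) This fails: m = 5 gives 7m + 11 = 46, which is even, but 5 is odd, not even.

(←) This also fails: m = 4 is even, but 7m + 11 = 39 is odd, not even.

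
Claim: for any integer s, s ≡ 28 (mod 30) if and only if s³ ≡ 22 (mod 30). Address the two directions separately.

Both directions hold.

[⇒] Suppose s ≡ 28 (mod 30). Write s = 30j + 28. Then (30j + 28)³ = 27000j³ + 75600j² + 70560j + 21952 = 30(900j³ + 2520j² + 2352j + 731) + 22, so s³ ≡ 22 (mod 30).

[⇐] Conversely, suppose s³ ≡ 22 (mod 30). The only residue r in {0, …, 29} with r³ ≡ 22 (mod 30) is r = 28, so s ≡ 28 (mod 30).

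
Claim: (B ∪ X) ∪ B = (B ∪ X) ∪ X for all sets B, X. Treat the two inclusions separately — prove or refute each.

Both inclusions hold.

(⟹) Let x ∈ (B ∪ X) ∪ B. Then either x ∈ B and x ∉ X; or x ∈ X and x ∉ B; or x ∈ B ∩ X. In each case x ∈ (B ∪ X) ∪ X, so (B ∪ X) ∪ B ⊆ (B ∪ X) ∪ X.

(⟸) Let x ∈ (B ∪ X) ∪ X. Then either x ∈ B and x ∉ X; or x ∈ X and x ∉ B; or x ∈ B ∩ X. In each case x ∈ (B ∪ X) ∪ B, so (B ∪ X) ∪ X ⊆ (B ∪ X) ∪ B.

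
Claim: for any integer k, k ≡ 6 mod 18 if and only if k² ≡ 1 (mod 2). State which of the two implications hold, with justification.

Both directions fail.

Forward direction. This fails: take k = 6. Then 6 ≡ 6 (mod 18), but 6² = 36 ≡ 0 (mod 2), not 1.

Converse. This fails: take k = 1. Then 1² = 1 ≡ 1 (mod 2), yet 1 ≡ 1 (mod 18), not 6.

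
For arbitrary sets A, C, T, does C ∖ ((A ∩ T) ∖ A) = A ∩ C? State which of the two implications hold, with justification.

Forward inclusion. This inclusion fails. Take A = ∅, C = {1}, T = ∅; then 1 ∈ C ∖ ((A ∩ T) ∖ A) but 1 ∉ A ∩ C.

Reverse inclusion. Let x ∈ A ∩ C. Then either x ∈ A ∩ C and x ∉ T; or x ∈ A ∩ C ∩ T. In each case x ∈ C ∖ ((A ∩ T) ∖ A), so A ∩ C ⊆ C ∖ ((A ∩ T) ∖ A).

The sets are not equal: only the reverse inclusion holds.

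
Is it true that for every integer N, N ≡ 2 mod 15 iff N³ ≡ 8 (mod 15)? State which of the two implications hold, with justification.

Equivalent; both directions hold.

[⇒] Suppose N ≡ 2 mod 15. Write N = 15j + 2. Then (15j + 2)³ = 3375j³ + 1350j² + 180j + 8 = 15(225j³ + 90j² + 12j) + 8, so N³ ≡ 8 (mod 15).

[⇐] Conversely, suppose N³ ≡ 8 (mod 15). The only residue r in {0, …, 14} with r³ ≡ 8 (mod 15) is r = 2, so N ≡ 2 (mod 15).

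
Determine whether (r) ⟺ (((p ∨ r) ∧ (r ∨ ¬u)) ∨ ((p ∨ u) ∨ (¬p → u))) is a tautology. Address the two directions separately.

Forward direction. Assume the antecedent. If p is true, the consequent reduces to true regardless of the other variables. If p is false, the antecedent forces (p = F, r = T, u = F) or (p = F, r = T, u = T), and the consequent holds there. Either way the consequent holds.

Converse. This fails. Under p = T, r = F, u = F, the left side is false but the right side is true.

The forward direction holds; the converse fails.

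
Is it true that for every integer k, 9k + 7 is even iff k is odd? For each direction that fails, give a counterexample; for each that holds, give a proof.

(→) Suppose 9k + 7 is even. Since 9 is odd, 9k and k have the same parity, so 9k + 7 ≡ k + 7 (mod 2). As 7 is odd, 9k + 7 is even exactly when k is odd. Thus k is odd.

(←) Conversely, suppose k is odd; write k = 2j + 1. Then 9k + 7 = 9·(2j + 1) + 7 = 2·9j + 16, which is even.

Both implications hold.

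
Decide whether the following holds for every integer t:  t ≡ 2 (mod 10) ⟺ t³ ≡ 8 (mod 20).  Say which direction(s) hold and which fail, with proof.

(→) Suppose t ≡ 2 (mod 10). Working modulo 20, t ∈ {2, 12}; for each such r, r³ ≡ 8 (mod 20).

(←) Conversely, the residues r modulo 20 with r³ ≡ 8 (mod 20) are exactly {2, 12}, and each is ≡ 2 (mod 10).

The biconditional holds.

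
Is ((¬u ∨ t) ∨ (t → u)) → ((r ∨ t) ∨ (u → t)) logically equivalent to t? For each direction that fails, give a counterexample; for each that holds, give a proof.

Forward direction. This fails. Under u = F, t = F, r = F, the left side is true but the right side is false.

Converse. Assume the antecedent. If u is true, the antecedent forces (u = T, t = T, r = F) or (u = T, t = T, r = T), and the consequent holds there. If u is false, the consequent reduces to true regardless of the other variables. Either way the consequent holds.

Not equivalent: only (⇐) holds.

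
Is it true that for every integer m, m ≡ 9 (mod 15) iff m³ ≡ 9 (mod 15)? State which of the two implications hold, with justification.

Both implications hold.

(→) Suppose m ≡ 9 (mod 15). Write m = 15j + 9. Then (15j + 9)³ = 3375j³ + 6075j² + 3645j + 729 = 15(225j³ + 405j² + 243j + 48) + 9, so m³ ≡ 9 (mod 15).

(←) Conversely, suppose m³ ≡ 9 (mod 15). The only residue r in {0, …, 14} with r³ ≡ 9 (mod 15) is r = 9, so m ≡ 9 (mod 15).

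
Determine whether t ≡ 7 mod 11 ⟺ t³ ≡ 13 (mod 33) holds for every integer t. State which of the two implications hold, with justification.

Only the reverse direction holds.

(→) This fails: take t = 18. Then 18 ≡ 7 (mod 11), but 18³ = 5832 ≡ 24 (mod 33), not 13.

(←) Conversely, the residues r modulo 33 with r³ ≡ 13 (mod 33) are exactly {7}, and each is ≡ 7 (mod 11).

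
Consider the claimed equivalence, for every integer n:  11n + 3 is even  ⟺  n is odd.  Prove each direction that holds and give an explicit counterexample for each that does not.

(←) Suppose n is odd; write n = 2j + 1. Then 11n + 3 = 11·(2j + 1) + 3 = 2·11j + 14, which is even.

(→) Suppose 11n + 3 is even. Since 11 is odd, 11n and n have the same parity, so 11n + 3 ≡ n + 3 (mod 2). As 3 is odd, 11n + 3 is even exactly when n is odd. Thus n is odd.

Equivalent; both directions hold.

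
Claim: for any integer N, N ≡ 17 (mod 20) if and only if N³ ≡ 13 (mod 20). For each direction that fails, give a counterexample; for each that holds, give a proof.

(⟹) Suppose N ≡ 17 (mod 20). Write N = 20j + 17. Then (20j + 17)³ = 8000j³ + 20400j² + 17340j + 4913 = 20(400j³ + 1020j² + 867j + 245) + 13, so N³ ≡ 13 (mod 20).

(⟸) Conversely, suppose N³ ≡ 13 (mod 20). The only residue r in {0, …, 19} with r³ ≡ 13 (mod 20) is r = 17, so N ≡ 17 (mod 20).

The biconditional holds.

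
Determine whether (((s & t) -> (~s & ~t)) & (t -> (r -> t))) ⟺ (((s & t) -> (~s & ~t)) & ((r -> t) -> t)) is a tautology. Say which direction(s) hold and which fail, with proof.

Converse. Assume the antecedent. If s is true, the antecedent forces (s = T, r = T, t = F), and the consequent holds there. If s is false, the consequent reduces to true regardless of the other variables. Either way the consequent holds.

Forward direction. This fails. Under s = F, r = F, t = F, the left side is true but the right side is false.

The forward direction fails; the converse holds.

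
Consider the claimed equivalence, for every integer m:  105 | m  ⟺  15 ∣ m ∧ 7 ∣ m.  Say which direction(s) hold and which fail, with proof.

(⇐) Suppose 15 ∣ m and 7 ∣ m. Any common multiple of 15 and 7 is a multiple of their lcm; here gcd(15, 7) = 1, so lcm(15, 7) = 15·7 = 105, so 105 ∣ m.

(⇒) If 105 ∣ m, write m = 105q. Since 105 = 7·15, m = 15·(7q), so 15 ∣ m; and since 105 = 15·7, m = 7·(15q), so 7 ∣ m.

Both directions hold; the statement is true.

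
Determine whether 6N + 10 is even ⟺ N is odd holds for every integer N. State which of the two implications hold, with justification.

(←) Suppose N is odd. Since 6 is even, 6N is even for every N, so 6N + 10 has the same parity as 10, which is even. Hence 6N + 10 is even.

(→) This fails: take N = 2. Then 6N + 10 = 22, which is even, yet N = 2 is even, not odd.

Only the converse holds.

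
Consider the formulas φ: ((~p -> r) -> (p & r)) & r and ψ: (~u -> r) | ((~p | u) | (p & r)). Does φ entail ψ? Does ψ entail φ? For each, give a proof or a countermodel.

(⟹) Assume the antecedent. If u is true, the consequent reduces to true regardless of the other variables. If u is false, the antecedent forces (u = F, p = T, r = T), and the consequent holds there. Either way the consequent holds.

(⟸) This fails. Under u = F, p = F, r = F, the left side is false but the right side is true.

(⇒) holds; (⇐) fails.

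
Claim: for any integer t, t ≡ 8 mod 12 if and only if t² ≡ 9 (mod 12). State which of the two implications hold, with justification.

(⇒) fails and (⇐) fails.

[⇒] This fails: take t = 8. Then 8 ≡ 8 (mod 12), but 8² = 64 ≡ 4 (mod 12), not 9.

[⇐] This fails: take t = 3. Then 3² = 9 ≡ 9 (mod 12), yet 3 ≡ 3 (mod 12), not 8.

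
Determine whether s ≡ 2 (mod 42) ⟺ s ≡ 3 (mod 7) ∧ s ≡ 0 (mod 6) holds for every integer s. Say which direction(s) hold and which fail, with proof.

Forward direction. This fails: s = 2 gives 2 ≡ 2 (mod 42) but 2 ≡ 2 (mod 7), so the conjunction on the right does not hold.

Converse. This fails: s = 24 satisfies both congruences on the right (24 ≡ 3 mod 7 and 24 ≡ 0 mod 6) yet 24 ≡ 24 (mod 42), not 2.

Neither direction holds.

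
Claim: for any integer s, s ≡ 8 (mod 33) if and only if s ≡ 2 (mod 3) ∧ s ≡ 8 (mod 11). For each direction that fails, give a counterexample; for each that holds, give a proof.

Equivalent; both directions hold.

(←) If s ≡ 2 (mod 3) and s ≡ 8 (mod 11), then by the Chinese remainder theorem s ≡ 8 (mod 33). This is exactly s ≡ 8 (mod 33).

(→) Suppose s ≡ 8 (mod 33); write s = 33j + 8. Since 3 ∣ 33, reducing mod 3 gives s ≡ 8 ≡ 2 (mod 3); since 11 ∣ 33, reducing mod 11 gives s ≡ 8 (mod 11).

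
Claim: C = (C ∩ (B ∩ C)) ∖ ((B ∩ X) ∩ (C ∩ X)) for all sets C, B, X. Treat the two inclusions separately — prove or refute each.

The sets are not equal: only the reverse inclusion holds.

(⟹) This inclusion fails. Take C = {1}, B = ∅, X = ∅; then 1 ∈ C but 1 ∉ (C ∩ (B ∩ C)) ∖ ((B ∩ X) ∩ (C ∩ X)).

(⟸) Let x ∈ (C ∩ (B ∩ C)) ∖ ((B ∩ X) ∩ (C ∩ X)). Then x ∈ C ∩ B and x ∉ X, from which x ∈ C.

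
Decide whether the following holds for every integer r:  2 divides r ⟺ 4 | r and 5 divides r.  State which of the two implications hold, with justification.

(⟹) This fails: take r = 2. Certainly 2 ∣ 2, but 4 ∤ 2.

(⟸) Suppose 4 ∣ r and 5 ∣ r. Any common multiple of 4 and 5 is a multiple of their lcm; here gcd(4, 5) = 1, so lcm(4, 5) = 4·5 = 20, so 20 ∣ r. Since 2 ∣ 20, it follows that 2 ∣ r.

(⇒) fails; (⇐) holds.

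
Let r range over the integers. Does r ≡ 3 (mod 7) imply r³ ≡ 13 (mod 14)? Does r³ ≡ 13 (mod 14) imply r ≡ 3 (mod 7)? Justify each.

(⇒) fails and (⇐) fails.

(⟹) This fails: take r = 10. Then 10 ≡ 3 (mod 7), but 10³ = 1000 ≡ 6 (mod 14), not 13.

(⟸) This fails: take r = 5. Then 5³ = 125 ≡ 13 (mod 14), yet 5 ≡ 5 (mod 7), not 3.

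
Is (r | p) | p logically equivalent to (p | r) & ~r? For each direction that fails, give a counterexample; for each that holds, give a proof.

(⇐) Assume the antecedent. If r is true, the antecedent cannot hold. If r is false, the antecedent forces (r = F, p = T), and (r | p) | p holds there. Either way (r | p) | p holds.

(⇒) This fails. Under r = T, p = F, the left side is true but the right side is false.

The forward direction fails; the converse holds.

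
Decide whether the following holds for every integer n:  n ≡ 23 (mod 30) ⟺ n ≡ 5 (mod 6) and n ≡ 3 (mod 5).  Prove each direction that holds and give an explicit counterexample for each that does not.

Forward direction. Suppose n ≡ 23 (mod 30); write n = 30j + 23. Since 6 ∣ 30, reducing mod 6 gives n ≡ 23 ≡ 5 (mod 6); since 5 ∣ 30, reducing mod 5 gives n ≡ 23 ≡ 3 (mod 5).

Converse. If n ≡ 5 (mod 6) and n ≡ 3 (mod 5), then by the Chinese remainder theorem n ≡ 23 (mod 30). This is exactly n ≡ 23 (mod 30).

Both directions hold.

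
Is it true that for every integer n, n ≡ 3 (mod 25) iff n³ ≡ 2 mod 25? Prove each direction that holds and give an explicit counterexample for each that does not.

(⇒) Suppose n ≡ 3 (mod 25). Write n = 25j + 3. Then (25j + 3)³ = 15625j³ + 5625j² + 675j + 27 = 25(625j³ + 225j² + 27j + 1) + 2, so n³ ≡ 2 (mod 25).

(⇐) Conversely, suppose n³ ≡ 2 (mod 25). The only residue r in {0, …, 24} with r³ ≡ 2 (mod 25) is r = 3, so n ≡ 3 (mod 25).

Both directions hold.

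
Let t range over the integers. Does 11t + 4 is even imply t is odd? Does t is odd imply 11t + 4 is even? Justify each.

Neither implication holds.

(⟹) This fails: t = 0 gives 11t + 4 = 4, which is even, but 0 is even, not odd.

(⟸) This also fails: t = 5 is odd, but 11t + 4 = 59 is odd, not even.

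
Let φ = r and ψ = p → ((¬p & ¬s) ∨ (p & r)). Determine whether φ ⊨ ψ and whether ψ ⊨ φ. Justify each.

(⇐) This fails. Under r = F, p = F, s = F, the left side is false but the right side is true.

(⇒) Assume the antecedent. If r is true, p → ((¬p & ¬s) ∨ (p & r)) reduces to true regardless of the other variables. If r is false, the antecedent cannot hold. Either way p → ((¬p & ¬s) ∨ (p & r)) holds.

The forward direction holds; the converse fails.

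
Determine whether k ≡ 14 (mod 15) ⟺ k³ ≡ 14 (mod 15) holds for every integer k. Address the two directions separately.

(→) Suppose k ≡ 14 (mod 15). Write k = 15j + 14. Then (15j + 14)³ = 3375j³ + 9450j² + 8820j + 2744 = 15(225j³ + 630j² + 588j + 182) + 14, so k³ ≡ 14 (mod 15).

(←) Conversely, suppose k³ ≡ 14 (mod 15). The only residue r in {0, …, 14} with r³ ≡ 14 (mod 15) is r = 14, so k ≡ 14 (mod 15).

Both directions hold; the statement is true.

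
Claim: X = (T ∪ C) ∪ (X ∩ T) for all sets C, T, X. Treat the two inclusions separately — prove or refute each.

(⊆) fails and (⊇) fails.

(⟹) This inclusion fails. Take C = ∅, T = ∅, X = {1}; then 1 ∈ X but 1 ∉ (T ∪ C) ∪ (X ∩ T).

(⟸) This inclusion fails. Take C = {1}, T = ∅, X = ∅; then 1 ∈ (T ∪ C) ∪ (X ∩ T) but 1 ∉ X.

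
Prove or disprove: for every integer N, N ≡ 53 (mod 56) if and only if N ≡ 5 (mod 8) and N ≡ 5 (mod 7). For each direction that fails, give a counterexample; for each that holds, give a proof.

Forward direction. This fails: N = 53 gives 53 ≡ 53 (mod 56) but 53 ≡ 4 (mod 7), so the conjunction on the right does not hold.

Converse. This fails: N = 5 satisfies both congruences on the right (5 ≡ 5 mod 8 and 5 ≡ 5 mod 7) yet 5 ≡ 5 (mod 56), not 53.

Neither direction holds.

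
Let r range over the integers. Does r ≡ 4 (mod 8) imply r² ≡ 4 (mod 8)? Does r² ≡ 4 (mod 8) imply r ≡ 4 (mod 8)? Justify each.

Neither implication holds.

Forward direction. This fails: take r = 4. Then 4 ≡ 4 (mod 8), but 4² = 16 ≡ 0 (mod 8), not 4.

Converse. This fails: take r = 2. Then 2² = 4 ≡ 4 (mod 8), yet 2 ≡ 2 (mod 8), not 4.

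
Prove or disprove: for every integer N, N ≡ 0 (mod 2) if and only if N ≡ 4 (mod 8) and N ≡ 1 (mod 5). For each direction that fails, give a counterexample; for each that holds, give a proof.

Only the reverse direction holds.

[⇒] This fails: N = 0 gives 0 ≡ 0 (mod 2) but 0 ≡ 0 (mod 8), so the conjunction on the right does not hold.

[⇐] Conversely, if N ≡ 4 (mod 8) and N ≡ 1 (mod 5), then by the Chinese remainder theorem N ≡ 36 (mod 40). Since 36 ≡ 0 (mod 2) and 2 ∣ 40, we get N ≡ 0 (mod 2).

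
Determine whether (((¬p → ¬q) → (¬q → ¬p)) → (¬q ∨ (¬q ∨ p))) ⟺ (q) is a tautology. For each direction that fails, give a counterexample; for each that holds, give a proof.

Both directions fail.

(→) This fails. Under q = F, p = F, the left side is true but the right side is false.

(←) This fails. Under q = T, p = F, the left side is false but the right side is true.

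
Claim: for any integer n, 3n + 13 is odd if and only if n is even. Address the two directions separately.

Forward direction. Suppose 3n + 13 is odd. Since 3 is odd, 3n and n have the same parity, so 3n + 13 ≡ n + 13 (mod 2). As 13 is odd, 3n + 13 is odd exactly when n is even. Thus n is even.

Converse. Suppose n is even; write n = 2j. Then 3n + 13 = 3·(2j) + 13 = 2·3j + 13, which is odd.

Both implications hold.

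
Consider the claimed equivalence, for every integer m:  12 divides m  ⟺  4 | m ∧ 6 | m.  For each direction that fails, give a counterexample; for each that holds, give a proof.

Both directions hold.

Forward direction. If 12 ∣ m, write m = 12q. Since 12 = 3·4, m = 4·(3q), so 4 ∣ m; and since 12 = 2·6, m = 6·(2q), so 6 ∣ m.

Converse. Suppose 4 ∣ m and 6 ∣ m. Any common multiple of 4 and 6 is a multiple of their lcm; here lcm(4, 6) = 4·6/gcd(4, 6) = 24/2 = 12, so 12 ∣ m.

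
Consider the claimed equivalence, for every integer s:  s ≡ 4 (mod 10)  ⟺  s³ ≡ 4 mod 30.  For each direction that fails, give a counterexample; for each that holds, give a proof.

(⇐) The residues r modulo 30 with r³ ≡ 4 (mod 30) are exactly {4}, and each is ≡ 4 (mod 10).

(⇒) This fails: take s = 14. Then 14 ≡ 4 (mod 10), but 14³ = 2744 ≡ 14 (mod 30), not 4.

Only the converse holds.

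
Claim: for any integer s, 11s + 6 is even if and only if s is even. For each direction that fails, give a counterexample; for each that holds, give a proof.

(→) Suppose 11s + 6 is even. Since 11 is odd, 11s and s have the same parity, so 11s + 6 ≡ s + 6 (mod 2). As 6 is even, 11s + 6 is even exactly when s is even. Thus s is even.

(←) Conversely, suppose s is even; write s = 2j. Then 11s + 6 = 11·(2j) + 6 = 2·11j + 6, which is even.

Both directions hold.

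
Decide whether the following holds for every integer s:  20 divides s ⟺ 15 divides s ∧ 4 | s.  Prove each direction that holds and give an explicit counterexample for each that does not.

Converse. Suppose 15 ∣ s and 4 ∣ s. Any common multiple of 15 and 4 is a multiple of their lcm; here gcd(15, 4) = 1, so lcm(15, 4) = 15·4 = 60, so 60 ∣ s. Since 20 ∣ 60, it follows that 20 ∣ s.

Forward direction. This fails: take s = 20. Certainly 20 ∣ 20, but 15 ∤ 20.

Only the converse holds.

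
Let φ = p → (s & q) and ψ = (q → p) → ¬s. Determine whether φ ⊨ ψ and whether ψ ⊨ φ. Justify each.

Both directions fail.

Forward direction. This fails. Under s = T, p = F, q = F, the left side is true but the right side is false.

Converse. This fails. Under s = F, p = T, q = F, the left side is false but the right side is true.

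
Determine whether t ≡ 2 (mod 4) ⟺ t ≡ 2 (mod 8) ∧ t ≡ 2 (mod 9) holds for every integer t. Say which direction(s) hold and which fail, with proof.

Not equivalent: only (⇐) holds.

Converse. If t ≡ 2 (mod 8) and t ≡ 2 (mod 9), then by the Chinese remainder theorem t ≡ 2 (mod 72). Since 2 ≡ 2 (mod 4) and 4 ∣ 72, we get t ≡ 2 (mod 4).

Forward direction. This fails: t = 34 gives 34 ≡ 2 (mod 4) but 34 ≡ 7 (mod 9), so the conjunction on the right does not hold.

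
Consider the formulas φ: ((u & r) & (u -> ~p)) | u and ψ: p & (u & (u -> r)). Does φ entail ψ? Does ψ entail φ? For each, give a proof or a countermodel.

(←) Assume the antecedent. If u is true, ((u & r) & (u -> ~p)) | u reduces to true regardless of the other variables. If u is false, the antecedent cannot hold. Either way ((u & r) & (u -> ~p)) | u holds.

(→) This fails. Under u = T, p = F, r = F, the left side is true but the right side is false.

Not equivalent: only (⇐) holds.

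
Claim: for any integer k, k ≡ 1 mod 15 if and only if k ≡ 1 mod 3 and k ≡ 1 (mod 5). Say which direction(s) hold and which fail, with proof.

(⟹) Suppose k ≡ 1 (mod 15); write k = 15j + 1. Since 3 ∣ 15, reducing mod 3 gives k ≡ 1 (mod 3); since 5 ∣ 15, reducing mod 5 gives k ≡ 1 (mod 5).

(⟸) Conversely, if k ≡ 1 (mod 3) and k ≡ 1 (mod 5), then by the Chinese remainder theorem k ≡ 1 (mod 15). This is exactly k ≡ 1 (mod 15).

Equivalent; both directions hold.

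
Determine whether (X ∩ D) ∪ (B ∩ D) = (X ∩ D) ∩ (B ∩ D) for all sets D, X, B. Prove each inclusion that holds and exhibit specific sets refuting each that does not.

(⟹) This inclusion fails. Take D = {1}, X = {1}, B = ∅; then 1 ∈ (X ∩ D) ∪ (B ∩ D) but 1 ∉ (X ∩ D) ∩ (B ∩ D).

(⟸) Let x ∈ (X ∩ D) ∩ (B ∩ D). Then x ∈ D ∩ X ∩ B, from which x ∈ (X ∩ D) ∪ (B ∩ D).

Only the reverse inclusion holds.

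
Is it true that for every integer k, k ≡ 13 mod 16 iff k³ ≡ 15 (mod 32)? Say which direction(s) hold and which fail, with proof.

Both directions fail.

(→) This fails: take k = 13. Then 13 ≡ 13 (mod 16), but 13³ = 2197 ≡ 21 (mod 32), not 15.

(←) This fails: take k = 15. Then 15³ = 3375 ≡ 15 (mod 32), yet 15 ≡ 15 (mod 16), not 13.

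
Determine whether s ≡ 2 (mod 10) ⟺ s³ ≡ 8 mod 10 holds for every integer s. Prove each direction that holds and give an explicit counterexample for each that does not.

[⇒] Suppose s ≡ 2 (mod 10). Write s = 10j + 2. Then (10j + 2)³ = 1000j³ + 600j² + 120j + 8 = 10(100j³ + 60j² + 12j) + 8, so s³ ≡ 8 (mod 10).

[⇐] For the converse, argue contrapositively. If s ≢ 2 (mod 10), then s is congruent to one of 0, 1, 3, 4, 5, 6, 7, 8, 9 modulo 10, and these give s³ ≡ 0, 1, 7, 4, 5, 6, 3, 2, 9 respectively — never 8.

Both directions hold; the statement is true.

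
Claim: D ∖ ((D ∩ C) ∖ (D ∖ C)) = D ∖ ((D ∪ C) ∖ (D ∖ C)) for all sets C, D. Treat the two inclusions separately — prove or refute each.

Forward inclusion. Let x ∈ D ∖ ((D ∩ C) ∖ (D ∖ C)). Then x ∈ D and x ∉ C, from which x ∈ D ∖ ((D ∪ C) ∖ (D ∖ C)).

Reverse inclusion. Let x ∈ D ∖ ((D ∪ C) ∖ (D ∖ C)). Then x ∈ D and x ∉ C, from which x ∈ D ∖ ((D ∩ C) ∖ (D ∖ C)).

Both inclusions hold; the sets are equal.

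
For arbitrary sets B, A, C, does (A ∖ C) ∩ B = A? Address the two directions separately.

(⊆) holds; (⊇) fails.

(⊆) Let x ∈ (A ∖ C) ∩ B. Then x ∈ B ∩ A and x ∉ C, from which x ∈ A.

(⊇) This inclusion fails. Take B = ∅, A = {1}, C = ∅; then 1 ∈ A but 1 ∉ (A ∖ C) ∩ B.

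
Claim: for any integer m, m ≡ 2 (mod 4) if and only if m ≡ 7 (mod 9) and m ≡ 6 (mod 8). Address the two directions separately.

(←) If m ≡ 7 (mod 9) and m ≡ 6 (mod 8), then by the Chinese remainder theorem m ≡ 70 (mod 72). Since 70 ≡ 2 (mod 4) and 4 ∣ 72, we get m ≡ 2 (mod 4).

(→) This fails: m = 2 gives 2 ≡ 2 (mod 4) but 2 ≡ 2 (mod 9), so the conjunction on the right does not hold.

Only the reverse direction holds.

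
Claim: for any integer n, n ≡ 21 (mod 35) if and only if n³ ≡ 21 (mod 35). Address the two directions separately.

Both directions hold; the statement is true.

Converse. Suppose n³ ≡ 21 (mod 35). The only residue r in {0, …, 34} with r³ ≡ 21 (mod 35) is r = 21, so n ≡ 21 (mod 35).

Forward direction. Suppose n ≡ 21 (mod 35). Write n = 35j + 21. Then (35j + 21)³ = 42875j³ + 77175j² + 46305j + 9261 = 35(1225j³ + 2205j² + 1323j + 264) + 21, so n³ ≡ 21 (mod 35).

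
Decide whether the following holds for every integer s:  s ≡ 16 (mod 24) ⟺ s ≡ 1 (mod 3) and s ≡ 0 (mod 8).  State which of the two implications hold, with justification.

Both directions hold; the statement is true.

Forward direction. Suppose s ≡ 16 (mod 24); write s = 24j + 16. Since 3 ∣ 24, reducing mod 3 gives s ≡ 16 ≡ 1 (mod 3); since 8 ∣ 24, reducing mod 8 gives s ≡ 16 ≡ 0 (mod 8).

Converse. If s ≡ 1 (mod 3) and s ≡ 0 (mod 8), then by the Chinese remainder theorem s ≡ 16 (mod 24). This is exactly s ≡ 16 (mod 24).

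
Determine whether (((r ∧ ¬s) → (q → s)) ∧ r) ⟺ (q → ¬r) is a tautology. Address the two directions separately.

Forward direction. This fails. Under r = T, s = T, q = T, the left side is true but the right side is false.

Converse. This fails. Under r = F, s = F, q = F, the left side is false but the right side is true.

(⇒) fails and (⇐) fails.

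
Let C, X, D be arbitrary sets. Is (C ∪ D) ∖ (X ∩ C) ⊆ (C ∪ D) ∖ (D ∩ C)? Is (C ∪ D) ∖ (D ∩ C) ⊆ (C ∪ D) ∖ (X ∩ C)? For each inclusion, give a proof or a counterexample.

Both inclusions fail.

(⟹) This inclusion fails. Take C = {1}, X = ∅, D = {1}; then 1 ∈ (C ∪ D) ∖ (X ∩ C) but 1 ∉ (C ∪ D) ∖ (D ∩ C).

(⟸) This inclusion fails. Take C = {1}, X = {1}, D = ∅; then 1 ∈ (C ∪ D) ∖ (D ∩ C) but 1 ∉ (C ∪ D) ∖ (X ∩ C).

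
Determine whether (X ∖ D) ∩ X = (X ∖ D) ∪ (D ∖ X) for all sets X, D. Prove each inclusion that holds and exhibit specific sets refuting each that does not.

Forward inclusion. Let x ∈ (X ∖ D) ∩ X. Then x ∈ X and x ∉ D, from which x ∈ (X ∖ D) ∪ (D ∖ X).

Reverse inclusion. This inclusion fails. Take X = ∅, D = {1}; then 1 ∈ (X ∖ D) ∪ (D ∖ X) but 1 ∉ (X ∖ D) ∩ X.

Only the forward inclusion holds.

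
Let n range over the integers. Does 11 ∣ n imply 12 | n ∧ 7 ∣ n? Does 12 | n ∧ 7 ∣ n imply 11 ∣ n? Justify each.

[⇒] This fails: take n = 11. Certainly 11 ∣ 11, but 12 ∤ 11.

[⇐] This fails: take n = 84. Both 12 ∣ 84 and 7 ∣ 84, yet 84 is not a multiple of 11 (since 84 = 7·11 + 7), so 11 ∤ 84.

Neither direction holds.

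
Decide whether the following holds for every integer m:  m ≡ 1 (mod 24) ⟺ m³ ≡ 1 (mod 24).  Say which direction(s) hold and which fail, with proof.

(→) Suppose m ≡ 1 (mod 24). Write m = 24j + 1. Then (24j + 1)³ = 13824j³ + 1728j² + 72j + 1 = 24(576j³ + 72j² + 3j) + 1, so m³ ≡ 1 (mod 24).

(←) Conversely, suppose m³ ≡ 1 (mod 24). The only residue r in {0, …, 23} with r³ ≡ 1 (mod 24) is r = 1, so m ≡ 1 (mod 24).

Both directions hold; the statement is true.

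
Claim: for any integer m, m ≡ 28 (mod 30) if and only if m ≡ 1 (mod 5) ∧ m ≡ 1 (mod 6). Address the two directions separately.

[⇒] This fails: m = 28 gives 28 ≡ 28 (mod 30) but 28 ≡ 3 (mod 5), so the conjunction on the right does not hold.

[⇐] This fails: m = 1 satisfies both congruences on the right (1 ≡ 1 mod 5 and 1 ≡ 1 mod 6) yet 1 ≡ 1 (mod 30), not 28.

(⇒) fails and (⇐) fails.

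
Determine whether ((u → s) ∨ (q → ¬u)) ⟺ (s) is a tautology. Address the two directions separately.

(⇒) fails; (⇐) holds.

[⇒] This fails. Under q = F, u = F, s = F, the left side is true but the right side is false.

[⇐] Assume the antecedent. If q is true, the antecedent forces (q = T, u = F, s = T) or (q = T, u = T, s = T), and (u → s) ∨ (q → ¬u) holds there. If q is false, (u → s) ∨ (q → ¬u) reduces to true regardless of the other variables. Either way (u → s) ∨ (q → ¬u) holds.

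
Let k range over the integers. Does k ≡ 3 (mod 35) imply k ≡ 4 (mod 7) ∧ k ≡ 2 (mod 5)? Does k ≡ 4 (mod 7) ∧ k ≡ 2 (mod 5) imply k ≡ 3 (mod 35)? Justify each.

(⇒) fails and (⇐) fails.

(⟹) This fails: k = 3 gives 3 ≡ 3 (mod 35) but 3 ≡ 3 (mod 7), so the conjunction on the right does not hold.

(⟸) This fails: k = 32 satisfies both congruences on the right (32 ≡ 4 mod 7 and 32 ≡ 2 mod 5) yet 32 ≡ 32 (mod 35), not 3.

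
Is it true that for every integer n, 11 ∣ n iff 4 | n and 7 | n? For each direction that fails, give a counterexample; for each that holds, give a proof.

Neither direction holds.

[⇒] This fails: take n = 11. Certainly 11 ∣ 11, but 4 ∤ 11.

[⇐] This fails: take n = 28. Both 4 ∣ 28 and 7 ∣ 28, yet 28 is not a multiple of 11 (since 28 = 2·11 + 6), so 11 ∤ 28.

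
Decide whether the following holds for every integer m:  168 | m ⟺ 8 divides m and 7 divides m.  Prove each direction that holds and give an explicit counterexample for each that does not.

The forward direction holds; the converse fails.

[⇒] If 168 ∣ m, write m = 168q. Since 168 = 21·8, m = 8·(21q), so 8 ∣ m; and since 168 = 24·7, m = 7·(24q), so 7 ∣ m.

[⇐] This fails: take m = 56. Both 8 ∣ 56 and 7 ∣ 56, yet 56 is not a multiple of 168 (since 56 = 0·168 + 56), so 168 ∤ 56.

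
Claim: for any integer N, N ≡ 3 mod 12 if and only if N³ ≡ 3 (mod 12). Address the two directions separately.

Forward direction. Suppose N ≡ 3 mod 12. Write N = 12j + 3. Then (12j + 3)³ = 1728j³ + 1296j² + 324j + 27 = 12(144j³ + 108j² + 27j + 2) + 3, so N³ ≡ 3 (mod 12).

Converse. Suppose N³ ≡ 3 (mod 12). The only residue r in {0, …, 11} with r³ ≡ 3 (mod 12) is r = 3, so N ≡ 3 (mod 12).

The biconditional holds.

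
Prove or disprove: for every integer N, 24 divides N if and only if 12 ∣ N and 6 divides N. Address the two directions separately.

Only the forward implication holds.

(⇒) If 24 ∣ N, write N = 24q. Since 24 = 2·12, N = 12·(2q), so 12 ∣ N; and since 24 = 4·6, N = 6·(4q), so 6 ∣ N.

(⇐) This fails: take N = 12. Both 12 ∣ 12 and 6 ∣ 12, yet 12 is not a multiple of 24 (since 12 = 0·24 + 12), so 24 ∤ 12.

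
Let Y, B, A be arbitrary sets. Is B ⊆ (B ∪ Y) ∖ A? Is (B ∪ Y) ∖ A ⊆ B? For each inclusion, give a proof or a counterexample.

(⟹) This inclusion fails. Take Y = ∅, B = {1}, A = {1}; then 1 ∈ B but 1 ∉ (B ∪ Y) ∖ A.

(⟸) This inclusion fails. Take Y = {1}, B = ∅, A = ∅; then 1 ∈ (B ∪ Y) ∖ A but 1 ∉ B.

(⊆) fails and (⊇) fails.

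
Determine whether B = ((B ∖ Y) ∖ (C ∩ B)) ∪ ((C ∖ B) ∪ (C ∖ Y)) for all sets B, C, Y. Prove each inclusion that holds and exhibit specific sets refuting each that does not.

(⊆) fails and (⊇) fails.

(⊆) This inclusion fails. Take B = {1}, C = ∅, Y = {1}; then 1 ∈ B but 1 ∉ ((B ∖ Y) ∖ (C ∩ B)) ∪ ((C ∖ B) ∪ (C ∖ Y)).

(⊇) This inclusion fails. Take B = ∅, C = {1}, Y = ∅; then 1 ∈ ((B ∖ Y) ∖ (C ∩ B)) ∪ ((C ∖ B) ∪ (C ∖ Y)) but 1 ∉ B.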